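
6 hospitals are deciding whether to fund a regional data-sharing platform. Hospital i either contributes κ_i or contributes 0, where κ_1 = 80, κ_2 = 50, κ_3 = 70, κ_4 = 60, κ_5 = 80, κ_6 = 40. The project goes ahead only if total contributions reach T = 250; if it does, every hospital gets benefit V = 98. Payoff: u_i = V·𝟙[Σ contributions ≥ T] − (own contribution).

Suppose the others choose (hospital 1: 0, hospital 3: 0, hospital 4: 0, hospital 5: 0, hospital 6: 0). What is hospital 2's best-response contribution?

Others' total = 0. Even contributing 50 gives 50 < 250: no benefit either way.
Best response: 0.

0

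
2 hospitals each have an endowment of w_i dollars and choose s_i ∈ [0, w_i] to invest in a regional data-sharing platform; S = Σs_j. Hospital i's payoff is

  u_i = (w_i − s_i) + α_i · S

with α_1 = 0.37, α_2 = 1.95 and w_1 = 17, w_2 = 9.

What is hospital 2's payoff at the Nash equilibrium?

∂u_i/∂s_i = α_i − 1, so hospital i contributes w_i if α_i > 1, else 0.
α_i > 1 for i ∈ {2}; NE contributions (0, 9), S = 9.
u_2 = (9 − 9) + 1.95·9 = 17.55.

17.55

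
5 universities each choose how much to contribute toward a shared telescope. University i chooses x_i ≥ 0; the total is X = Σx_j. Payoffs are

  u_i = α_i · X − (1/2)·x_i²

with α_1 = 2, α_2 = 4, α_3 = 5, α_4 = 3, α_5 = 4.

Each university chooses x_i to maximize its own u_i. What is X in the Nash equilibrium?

University i's FOC: ∂u_i/∂x_i = α_i − x_i = 0, so x_i* = α_i.
NE contributions = (2, 4, 5, 3, 4); X = 18.

18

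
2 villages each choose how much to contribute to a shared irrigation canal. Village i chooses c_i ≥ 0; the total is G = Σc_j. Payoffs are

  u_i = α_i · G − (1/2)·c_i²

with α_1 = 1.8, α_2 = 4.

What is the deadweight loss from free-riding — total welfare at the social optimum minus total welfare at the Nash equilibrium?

Village i's FOC: ∂u_i/∂c_i = α_i − c_i = 0, so c_i* = α_i.
NE contributions = (1.8, 4); G = 5.8.
W^NE = (Σα)·G − ½Σα_i² = 5.8² − ½·19.24 = 24.02.
Planner sets c_i = Σα_j = 5.8 for every i, so G^SO = 2·5.8 = 11.6.
W^SO = (Σα)·G^SO − ½·2·(Σα)² = (2/2)·5.8² = 33.64.
Deadweight loss = W^SO − W^NE = 9.62.

9.62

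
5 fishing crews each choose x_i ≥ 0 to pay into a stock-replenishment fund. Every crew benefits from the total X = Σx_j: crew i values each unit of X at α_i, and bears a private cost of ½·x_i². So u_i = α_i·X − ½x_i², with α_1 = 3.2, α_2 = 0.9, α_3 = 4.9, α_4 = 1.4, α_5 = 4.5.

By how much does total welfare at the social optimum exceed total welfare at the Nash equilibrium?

361.65

Crew i's FOC: ∂u_i/∂x_i = α_i − x_i = 0, so x_i* = α_i.
NE contributions = (3.2, 0.9, 4.9, 1.4, 4.5); X = 14.9.
W^NE = (Σα)·X − ½Σα_i² = 14.9² − ½·57.27 = 193.375.
Planner sets x_i = Σα_j = 14.9 for every i, so X^SO = 5·14.9 = 74.5.
W^SO = (Σα)·X^SO − ½·5·(Σα)² = (5/2)·14.9² = 555.025.
Deadweight loss = W^SO − W^NE = 361.65.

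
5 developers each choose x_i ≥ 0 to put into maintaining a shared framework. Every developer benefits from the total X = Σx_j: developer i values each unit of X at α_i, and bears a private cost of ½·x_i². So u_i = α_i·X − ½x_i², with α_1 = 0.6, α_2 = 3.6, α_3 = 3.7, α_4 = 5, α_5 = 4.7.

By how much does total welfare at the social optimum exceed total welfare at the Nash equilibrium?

501.69

Developer i's FOC: ∂u_i/∂x_i = α_i − x_i = 0, so x_i* = α_i.
NE contributions = (0.6, 3.6, 3.7, 5, 4.7); X = 17.6.
W^NE = (Σα)·X − ½Σα_i² = 17.6² − ½·74.1 = 272.71.
Planner sets x_i = Σα_j = 17.6 for every i, so X^SO = 5·17.6 = 88.
W^SO = (Σα)·X^SO − ½·5·(Σα)² = (5/2)·17.6² = 774.4.
Deadweight loss = W^SO − W^NE = 501.69.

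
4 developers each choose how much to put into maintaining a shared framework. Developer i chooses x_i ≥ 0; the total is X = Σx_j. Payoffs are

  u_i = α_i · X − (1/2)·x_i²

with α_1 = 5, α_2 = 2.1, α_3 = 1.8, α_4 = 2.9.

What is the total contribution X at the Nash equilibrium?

Developer i's FOC: ∂u_i/∂x_i = α_i − x_i = 0, so x_i* = α_i.
NE contributions = (5, 2.1, 1.8, 2.9); X = 11.8.

11.8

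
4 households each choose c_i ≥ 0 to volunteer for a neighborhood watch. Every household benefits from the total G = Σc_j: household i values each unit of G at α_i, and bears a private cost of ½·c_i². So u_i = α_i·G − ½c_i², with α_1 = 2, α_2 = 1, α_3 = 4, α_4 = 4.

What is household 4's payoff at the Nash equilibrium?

Household i's FOC: ∂u_i/∂c_i = α_i − c_i = 0, so c_i* = α_i.
NE contributions = (2, 1, 4, 4); G = 11.
u_4 = α_4·G − ½·(c_4)² = 4·11 − ½·4² = 36.

36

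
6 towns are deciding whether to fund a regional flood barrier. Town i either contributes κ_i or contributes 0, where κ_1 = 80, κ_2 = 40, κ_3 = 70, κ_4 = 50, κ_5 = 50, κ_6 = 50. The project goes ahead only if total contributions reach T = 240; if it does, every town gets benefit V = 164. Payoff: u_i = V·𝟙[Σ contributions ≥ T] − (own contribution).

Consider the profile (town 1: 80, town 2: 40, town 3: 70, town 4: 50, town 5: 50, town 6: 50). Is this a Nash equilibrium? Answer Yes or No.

No

Total = 340 ≥ 240: provided.
Town 1 (pledges 80, payoff 84): dropping to 0 → total 260, payoff 164. Profitable deviation.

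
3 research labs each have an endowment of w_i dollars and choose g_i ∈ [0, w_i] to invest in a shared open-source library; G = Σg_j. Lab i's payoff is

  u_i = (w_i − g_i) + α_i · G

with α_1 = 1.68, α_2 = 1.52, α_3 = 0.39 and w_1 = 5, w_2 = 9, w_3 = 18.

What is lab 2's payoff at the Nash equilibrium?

∂u_i/∂g_i = α_i − 1, so lab i contributes w_i if α_i > 1, else 0.
α_i > 1 for i ∈ {1, 2}; NE contributions (5, 9, 0), G = 14.
u_2 = (9 − 9) + 1.52·14 = 21.28.

21.28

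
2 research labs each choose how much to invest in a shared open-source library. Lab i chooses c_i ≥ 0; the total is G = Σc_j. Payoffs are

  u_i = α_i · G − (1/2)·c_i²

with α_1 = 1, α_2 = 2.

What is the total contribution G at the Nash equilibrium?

Lab i's FOC: ∂u_i/∂c_i = α_i − c_i = 0, so c_i* = α_i.
NE contributions = (1, 2); G = 3.

3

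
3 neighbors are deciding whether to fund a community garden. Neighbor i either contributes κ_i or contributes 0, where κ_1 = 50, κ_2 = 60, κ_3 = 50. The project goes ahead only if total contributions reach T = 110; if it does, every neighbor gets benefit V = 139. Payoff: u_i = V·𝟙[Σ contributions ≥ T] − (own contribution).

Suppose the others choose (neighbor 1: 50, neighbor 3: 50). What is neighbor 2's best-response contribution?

Others' total = 100. Contributing 60 brings total to 160 ≥ 110: gain V − κ_2 = 79.
Best response: 60.

60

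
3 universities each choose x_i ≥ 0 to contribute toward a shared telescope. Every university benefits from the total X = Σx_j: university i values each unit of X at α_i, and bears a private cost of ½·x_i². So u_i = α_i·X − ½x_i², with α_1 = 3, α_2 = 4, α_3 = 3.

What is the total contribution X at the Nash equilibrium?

10

University i's FOC: ∂u_i/∂x_i = α_i − x_i = 0, so x_i* = α_i.
NE contributions = (3, 4, 3); X = 10.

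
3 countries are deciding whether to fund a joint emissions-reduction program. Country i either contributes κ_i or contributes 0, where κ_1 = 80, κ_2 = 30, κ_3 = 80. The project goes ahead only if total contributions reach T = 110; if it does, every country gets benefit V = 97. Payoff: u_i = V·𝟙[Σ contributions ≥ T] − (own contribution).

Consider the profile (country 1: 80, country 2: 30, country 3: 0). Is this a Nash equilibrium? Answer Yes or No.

Total = 110 ≥ 110: provided.
Country 1 (pledges 80, payoff 17): dropping to 0 → total 30, payoff 0. No gain.
Country 2 (pledges 30, payoff 67): dropping to 0 → total 80, payoff 0. No gain.
Country 3 (pledges 0, payoff 97): pledging 80 → total 190, payoff 17. No gain.

Yes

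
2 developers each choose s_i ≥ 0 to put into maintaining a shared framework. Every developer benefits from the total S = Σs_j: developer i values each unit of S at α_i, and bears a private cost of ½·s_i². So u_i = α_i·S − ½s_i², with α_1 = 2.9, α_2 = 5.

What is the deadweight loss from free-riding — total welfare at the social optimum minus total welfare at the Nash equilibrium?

16.705

Developer i's FOC: ∂u_i/∂s_i = α_i − s_i = 0, so s_i* = α_i.
NE contributions = (2.9, 5); S = 7.9.
W^NE = (Σα)·S − ½Σα_i² = 7.9² − ½·33.41 = 45.705.
Planner sets s_i = Σα_j = 7.9 for every i, so S^SO = 2·7.9 = 15.8.
W^SO = (Σα)·S^SO − ½·2·(Σα)² = (2/2)·7.9² = 62.41.
Deadweight loss = W^SO − W^NE = 16.705.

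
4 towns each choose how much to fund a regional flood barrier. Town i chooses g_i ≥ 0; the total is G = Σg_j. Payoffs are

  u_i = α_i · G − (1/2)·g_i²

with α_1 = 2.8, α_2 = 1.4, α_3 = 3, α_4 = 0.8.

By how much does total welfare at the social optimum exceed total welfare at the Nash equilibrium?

Town i's FOC: ∂u_i/∂g_i = α_i − g_i = 0, so g_i* = α_i.
NE contributions = (2.8, 1.4, 3, 0.8); G = 8.
W^NE = (Σα)·G − ½Σα_i² = 8² − ½·19.44 = 54.28.
Planner sets g_i = Σα_j = 8 for every i, so G^SO = 4·8 = 32.
W^SO = (Σα)·G^SO − ½·4·(Σα)² = (4/2)·8² = 128.
Deadweight loss = W^SO − W^NE = 73.72.

73.72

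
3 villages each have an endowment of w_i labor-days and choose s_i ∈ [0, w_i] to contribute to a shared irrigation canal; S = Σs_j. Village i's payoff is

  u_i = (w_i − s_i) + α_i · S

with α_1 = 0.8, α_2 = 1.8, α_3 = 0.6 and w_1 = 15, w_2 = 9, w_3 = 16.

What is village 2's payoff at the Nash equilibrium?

16.2

∂u_i/∂s_i = α_i − 1, so village i contributes w_i if α_i > 1, else 0.
α_i > 1 for i ∈ {2}; NE contributions (0, 9, 0), S = 9.
u_2 = (9 − 9) + 1.8·9 = 16.2.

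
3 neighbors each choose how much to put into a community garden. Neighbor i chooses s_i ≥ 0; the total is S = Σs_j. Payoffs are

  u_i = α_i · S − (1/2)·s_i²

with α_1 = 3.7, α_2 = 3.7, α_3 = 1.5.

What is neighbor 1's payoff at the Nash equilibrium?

Neighbor i's FOC: ∂u_i/∂s_i = α_i − s_i = 0, so s_i* = α_i.
NE contributions = (3.7, 3.7, 1.5); S = 8.9.
u_1 = α_1·S − ½·(s_1)² = 3.7·8.9 − ½·3.7² = 26.085.

26.085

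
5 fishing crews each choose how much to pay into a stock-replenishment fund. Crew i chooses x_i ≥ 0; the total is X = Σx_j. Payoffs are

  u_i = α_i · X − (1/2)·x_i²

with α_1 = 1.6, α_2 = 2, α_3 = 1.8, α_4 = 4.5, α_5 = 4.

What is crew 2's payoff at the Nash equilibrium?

25.8

Crew i's FOC: ∂u_i/∂x_i = α_i − x_i = 0, so x_i* = α_i.
NE contributions = (1.6, 2, 1.8, 4.5, 4); X = 13.9.
u_2 = α_2·X − ½·(x_2)² = 2·13.9 − ½·2² = 25.8.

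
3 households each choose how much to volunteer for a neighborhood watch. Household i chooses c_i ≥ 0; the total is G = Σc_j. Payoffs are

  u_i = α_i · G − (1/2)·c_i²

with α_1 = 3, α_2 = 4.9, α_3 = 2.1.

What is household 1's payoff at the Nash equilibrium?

25.5

Household i's FOC: ∂u_i/∂c_i = α_i − c_i = 0, so c_i* = α_i.
NE contributions = (3, 4.9, 2.1); G = 10.
u_1 = α_1·G − ½·(c_1)² = 3·10 − ½·3² = 25.5.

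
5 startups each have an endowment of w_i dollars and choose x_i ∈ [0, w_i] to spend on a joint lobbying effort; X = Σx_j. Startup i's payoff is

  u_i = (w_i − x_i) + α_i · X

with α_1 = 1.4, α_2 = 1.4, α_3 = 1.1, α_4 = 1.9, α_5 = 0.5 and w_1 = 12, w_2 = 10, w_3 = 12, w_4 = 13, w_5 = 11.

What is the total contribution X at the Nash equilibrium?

∂u_i/∂x_i = α_i − 1, so startup i contributes w_i if α_i > 1, else 0.
α_i > 1 for i ∈ {1, 2, 3, 4}; NE contributions (12, 10, 12, 13, 0), X = 47.

47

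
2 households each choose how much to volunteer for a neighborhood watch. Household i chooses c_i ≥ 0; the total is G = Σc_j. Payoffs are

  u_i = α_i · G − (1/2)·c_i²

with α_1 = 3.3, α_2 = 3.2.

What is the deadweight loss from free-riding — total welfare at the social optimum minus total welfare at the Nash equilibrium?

Household i's FOC: ∂u_i/∂c_i = α_i − c_i = 0, so c_i* = α_i.
NE contributions = (3.3, 3.2); G = 6.5.
W^NE = (Σα)·G − ½Σα_i² = 6.5² − ½·21.13 = 31.685.
Planner sets c_i = Σα_j = 6.5 for every i, so G^SO = 2·6.5 = 13.
W^SO = (Σα)·G^SO − ½·2·(Σα)² = (2/2)·6.5² = 42.25.
Deadweight loss = W^SO − W^NE = 10.565.

10.565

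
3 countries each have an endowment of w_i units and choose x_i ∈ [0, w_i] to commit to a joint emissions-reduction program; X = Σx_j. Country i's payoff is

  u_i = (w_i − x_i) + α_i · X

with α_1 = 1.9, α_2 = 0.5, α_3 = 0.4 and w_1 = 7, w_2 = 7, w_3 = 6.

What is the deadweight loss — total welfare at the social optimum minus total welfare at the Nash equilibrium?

∂u_i/∂x_i = α_i − 1, so country i contributes w_i if α_i > 1, else 0.
α_i > 1 for i ∈ {1}; NE contributions (7, 0, 0), X = 7.
W^NE = Σw_i − X^NE + (Σα_i)·X^NE = 20 + 1.8·7 = 32.6.
Planner: ∂(Σu_j)/∂x_i = Σα_j − 1 = 1.8 > 0, so everyone contributes w_i; X^SO = 20, W^SO = 20 + 1.8·20 = 56.
Deadweight loss = 23.4.

23.4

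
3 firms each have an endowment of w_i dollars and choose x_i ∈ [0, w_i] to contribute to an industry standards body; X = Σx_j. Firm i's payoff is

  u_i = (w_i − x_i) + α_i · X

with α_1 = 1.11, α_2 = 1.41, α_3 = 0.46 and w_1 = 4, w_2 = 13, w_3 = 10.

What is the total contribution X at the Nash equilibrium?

17

∂u_i/∂x_i = α_i − 1, so firm i contributes w_i if α_i > 1, else 0.
α_i > 1 for i ∈ {1, 2}; NE contributions (4, 13, 0), X = 17.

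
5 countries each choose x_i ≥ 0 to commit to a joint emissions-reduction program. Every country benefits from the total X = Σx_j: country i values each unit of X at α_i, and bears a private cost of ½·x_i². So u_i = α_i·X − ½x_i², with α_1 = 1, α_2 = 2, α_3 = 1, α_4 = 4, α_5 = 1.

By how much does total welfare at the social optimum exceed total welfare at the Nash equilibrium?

Country i's FOC: ∂u_i/∂x_i = α_i − x_i = 0, so x_i* = α_i.
NE contributions = (1, 2, 1, 4, 1); X = 9.
W^NE = (Σα)·X − ½Σα_i² = 9² − ½·23 = 69.5.
Planner sets x_i = Σα_j = 9 for every i, so X^SO = 5·9 = 45.
W^SO = (Σα)·X^SO − ½·5·(Σα)² = (5/2)·9² = 202.5.
Deadweight loss = W^SO − W^NE = 133.

133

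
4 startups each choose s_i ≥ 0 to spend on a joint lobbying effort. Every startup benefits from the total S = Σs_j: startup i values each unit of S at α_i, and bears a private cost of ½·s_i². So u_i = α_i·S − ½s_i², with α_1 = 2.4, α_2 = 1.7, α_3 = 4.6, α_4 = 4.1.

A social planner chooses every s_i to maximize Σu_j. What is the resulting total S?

51.2

Planner FOC: ∂(Σu_j)/∂s_i = (Σα_j) − s_i = 0, so s_i^SO = Σα_j = 12.8 for every i; S^SO = 51.2.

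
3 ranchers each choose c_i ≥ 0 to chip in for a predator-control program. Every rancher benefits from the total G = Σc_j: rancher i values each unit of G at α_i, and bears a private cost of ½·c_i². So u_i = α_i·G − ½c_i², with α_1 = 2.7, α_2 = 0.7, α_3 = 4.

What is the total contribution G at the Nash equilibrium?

Rancher i's FOC: ∂u_i/∂c_i = α_i − c_i = 0, so c_i* = α_i.
NE contributions = (2.7, 0.7, 4); G = 7.4.

7.4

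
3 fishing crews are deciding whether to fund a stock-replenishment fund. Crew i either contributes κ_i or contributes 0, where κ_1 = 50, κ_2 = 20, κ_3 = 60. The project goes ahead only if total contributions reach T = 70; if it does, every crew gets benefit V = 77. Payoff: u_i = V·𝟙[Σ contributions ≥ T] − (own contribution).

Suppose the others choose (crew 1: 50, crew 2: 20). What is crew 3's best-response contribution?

0

Others' total = 70 ≥ 70; contributing adds cost 60 for no extra benefit.
Best response: 0.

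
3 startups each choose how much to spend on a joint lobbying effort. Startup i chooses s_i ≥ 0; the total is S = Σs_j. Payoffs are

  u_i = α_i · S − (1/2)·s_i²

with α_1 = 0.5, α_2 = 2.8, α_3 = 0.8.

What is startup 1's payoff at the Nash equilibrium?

Startup i's FOC: ∂u_i/∂s_i = α_i − s_i = 0, so s_i* = α_i.
NE contributions = (0.5, 2.8, 0.8); S = 4.1.
u_1 = α_1·S − ½·(s_1)² = 0.5·4.1 − ½·0.5² = 1.925.

1.925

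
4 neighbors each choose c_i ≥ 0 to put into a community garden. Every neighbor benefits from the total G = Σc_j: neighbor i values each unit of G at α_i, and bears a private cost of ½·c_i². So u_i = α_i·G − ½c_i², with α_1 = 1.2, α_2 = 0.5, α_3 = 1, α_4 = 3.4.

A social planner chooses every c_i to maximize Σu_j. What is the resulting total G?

Planner FOC: ∂(Σu_j)/∂c_i = (Σα_j) − c_i = 0, so c_i^SO = Σα_j = 6.1 for every i; G^SO = 24.4.

24.4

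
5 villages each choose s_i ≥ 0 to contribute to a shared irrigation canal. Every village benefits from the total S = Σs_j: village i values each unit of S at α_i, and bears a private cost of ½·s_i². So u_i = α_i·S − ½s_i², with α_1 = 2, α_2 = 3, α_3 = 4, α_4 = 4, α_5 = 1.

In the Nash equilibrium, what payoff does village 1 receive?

26

Village i's FOC: ∂u_i/∂s_i = α_i − s_i = 0, so s_i* = α_i.
NE contributions = (2, 3, 4, 4, 1); S = 14.
u_1 = α_1·S − ½·(s_1)² = 2·14 − ½·2² = 26.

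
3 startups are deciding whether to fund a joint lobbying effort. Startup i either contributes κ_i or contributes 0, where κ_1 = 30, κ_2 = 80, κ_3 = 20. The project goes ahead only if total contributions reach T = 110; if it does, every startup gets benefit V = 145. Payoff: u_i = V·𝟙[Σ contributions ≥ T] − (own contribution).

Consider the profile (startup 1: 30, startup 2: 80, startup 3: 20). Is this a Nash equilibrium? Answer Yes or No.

Total = 130 ≥ 110: provided.
Startup 1 (pledges 30, payoff 115): dropping to 0 → total 100, payoff 0. No gain.
Startup 2 (pledges 80, payoff 65): dropping to 0 → total 50, payoff 0. No gain.
Startup 3 (pledges 20, payoff 125): dropping to 0 → total 110, payoff 145. Profitable deviation.

No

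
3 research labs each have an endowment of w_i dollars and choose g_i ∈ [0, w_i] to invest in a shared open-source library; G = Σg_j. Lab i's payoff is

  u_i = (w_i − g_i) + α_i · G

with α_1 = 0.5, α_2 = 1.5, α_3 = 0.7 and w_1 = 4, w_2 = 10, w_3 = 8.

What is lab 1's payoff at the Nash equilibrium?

9

∂u_i/∂g_i = α_i − 1, so lab i contributes w_i if α_i > 1, else 0.
α_i > 1 for i ∈ {2}; NE contributions (0, 10, 0), G = 10.
u_1 = (4 − 0) + 0.5·10 = 9.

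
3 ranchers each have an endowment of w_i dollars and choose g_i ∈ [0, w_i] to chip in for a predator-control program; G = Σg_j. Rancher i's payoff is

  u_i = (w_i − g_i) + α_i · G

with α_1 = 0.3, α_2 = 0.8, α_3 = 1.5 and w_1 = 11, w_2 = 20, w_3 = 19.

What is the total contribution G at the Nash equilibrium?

∂u_i/∂g_i = α_i − 1, so rancher i contributes w_i if α_i > 1, else 0.
α_i > 1 for i ∈ {3}; NE contributions (0, 0, 19), G = 19.

19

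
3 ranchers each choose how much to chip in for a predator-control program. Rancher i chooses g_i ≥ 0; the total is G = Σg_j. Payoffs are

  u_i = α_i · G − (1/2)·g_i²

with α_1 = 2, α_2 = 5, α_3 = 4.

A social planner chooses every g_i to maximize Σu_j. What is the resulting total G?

Planner FOC: ∂(Σu_j)/∂g_i = (Σα_j) − g_i = 0, so g_i^SO = Σα_j = 11 for every i; G^SO = 33.

33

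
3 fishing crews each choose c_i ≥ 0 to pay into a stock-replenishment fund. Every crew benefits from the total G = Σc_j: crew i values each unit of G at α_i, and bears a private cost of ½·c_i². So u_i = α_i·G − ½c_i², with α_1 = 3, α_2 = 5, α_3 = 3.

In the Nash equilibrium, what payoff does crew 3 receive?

28.5

Crew i's FOC: ∂u_i/∂c_i = α_i − c_i = 0, so c_i* = α_i.
NE contributions = (3, 5, 3); G = 11.
u_3 = α_3·G − ½·(c_3)² = 3·11 − ½·3² = 28.5.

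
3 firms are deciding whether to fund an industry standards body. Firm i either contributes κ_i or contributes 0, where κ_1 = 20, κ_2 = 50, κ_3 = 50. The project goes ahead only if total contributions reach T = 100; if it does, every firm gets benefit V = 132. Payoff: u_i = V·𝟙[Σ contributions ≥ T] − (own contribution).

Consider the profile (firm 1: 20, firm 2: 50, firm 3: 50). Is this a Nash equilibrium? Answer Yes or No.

Total = 120 ≥ 100: provided.
Firm 1 (pledges 20, payoff 112): dropping to 0 → total 100, payoff 132. Profitable deviation.

No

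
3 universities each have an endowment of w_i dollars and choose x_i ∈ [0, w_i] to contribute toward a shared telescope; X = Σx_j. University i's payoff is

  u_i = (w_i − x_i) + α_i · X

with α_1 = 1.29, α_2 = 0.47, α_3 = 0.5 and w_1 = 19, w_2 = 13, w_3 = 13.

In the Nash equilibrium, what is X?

19

∂u_i/∂x_i = α_i − 1, so university i contributes w_i if α_i > 1, else 0.
α_i > 1 for i ∈ {1}; NE contributions (19, 0, 0), X = 19.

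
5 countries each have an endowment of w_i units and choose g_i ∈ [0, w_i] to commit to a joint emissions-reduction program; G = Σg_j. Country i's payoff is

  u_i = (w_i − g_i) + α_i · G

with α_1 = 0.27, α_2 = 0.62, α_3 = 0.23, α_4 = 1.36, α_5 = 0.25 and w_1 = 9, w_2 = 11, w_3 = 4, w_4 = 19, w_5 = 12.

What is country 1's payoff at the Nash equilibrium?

∂u_i/∂g_i = α_i − 1, so country i contributes w_i if α_i > 1, else 0.
α_i > 1 for i ∈ {4}; NE contributions (0, 0, 0, 19, 0), G = 19.
u_1 = (9 − 0) + 0.27·19 = 14.13.

14.13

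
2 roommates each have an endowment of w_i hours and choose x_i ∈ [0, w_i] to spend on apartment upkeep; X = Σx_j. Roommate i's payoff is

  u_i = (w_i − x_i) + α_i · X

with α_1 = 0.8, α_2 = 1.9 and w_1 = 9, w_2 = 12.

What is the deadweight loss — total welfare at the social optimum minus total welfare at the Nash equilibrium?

∂u_i/∂x_i = α_i − 1, so roommate i contributes w_i if α_i > 1, else 0.
α_i > 1 for i ∈ {2}; NE contributions (0, 12), X = 12.
W^NE = Σw_i − X^NE + (Σα_i)·X^NE = 21 + 1.7·12 = 41.4.
Planner: ∂(Σu_j)/∂x_i = Σα_j − 1 = 1.7 > 0, so everyone contributes w_i; X^SO = 21, W^SO = 21 + 1.7·21 = 56.7.
Deadweight loss = 15.3.

15.3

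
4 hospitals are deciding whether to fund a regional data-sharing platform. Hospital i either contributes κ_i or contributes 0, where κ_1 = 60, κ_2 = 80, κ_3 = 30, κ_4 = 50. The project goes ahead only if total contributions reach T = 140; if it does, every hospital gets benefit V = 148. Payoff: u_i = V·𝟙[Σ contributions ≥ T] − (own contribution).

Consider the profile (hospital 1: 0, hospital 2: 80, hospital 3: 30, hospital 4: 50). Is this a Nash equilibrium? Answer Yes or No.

Total = 160 ≥ 140: provided.
Hospital 1 (pledges 0, payoff 148): pledging 60 → total 220, payoff 88. No gain.
Hospital 2 (pledges 80, payoff 68): dropping to 0 → total 80, payoff 0. No gain.
Hospital 3 (pledges 30, payoff 118): dropping to 0 → total 130, payoff 0. No gain.
Hospital 4 (pledges 50, payoff 98): dropping to 0 → total 110, payoff 0. No gain.

Yes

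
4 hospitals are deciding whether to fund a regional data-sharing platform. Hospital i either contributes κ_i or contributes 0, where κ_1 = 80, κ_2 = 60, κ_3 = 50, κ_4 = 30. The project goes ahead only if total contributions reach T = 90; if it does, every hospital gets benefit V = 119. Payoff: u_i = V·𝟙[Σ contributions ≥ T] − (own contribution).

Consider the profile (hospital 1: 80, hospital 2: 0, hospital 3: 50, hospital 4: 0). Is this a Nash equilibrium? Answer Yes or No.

Yes

Total = 130 ≥ 90: provided.
Hospital 1 (pledges 80, payoff 39): dropping to 0 → total 50, payoff 0. No gain.
Hospital 2 (pledges 0, payoff 119): pledging 60 → total 190, payoff 59. No gain.
Hospital 3 (pledges 50, payoff 69): dropping to 0 → total 80, payoff 0. No gain.
Hospital 4 (pledges 0, payoff 119): pledging 30 → total 160, payoff 89. No gain.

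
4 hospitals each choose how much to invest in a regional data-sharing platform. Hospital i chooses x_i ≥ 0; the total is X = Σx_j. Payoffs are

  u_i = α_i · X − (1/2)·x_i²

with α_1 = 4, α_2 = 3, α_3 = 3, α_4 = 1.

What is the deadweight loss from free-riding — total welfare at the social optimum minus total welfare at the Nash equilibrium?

138.5

Hospital i's FOC: ∂u_i/∂x_i = α_i − x_i = 0, so x_i* = α_i.
NE contributions = (4, 3, 3, 1); X = 11.
W^NE = (Σα)·X − ½Σα_i² = 11² − ½·35 = 103.5.
Planner sets x_i = Σα_j = 11 for every i, so X^SO = 4·11 = 44.
W^SO = (Σα)·X^SO − ½·4·(Σα)² = (4/2)·11² = 242.
Deadweight loss = W^SO − W^NE = 138.5.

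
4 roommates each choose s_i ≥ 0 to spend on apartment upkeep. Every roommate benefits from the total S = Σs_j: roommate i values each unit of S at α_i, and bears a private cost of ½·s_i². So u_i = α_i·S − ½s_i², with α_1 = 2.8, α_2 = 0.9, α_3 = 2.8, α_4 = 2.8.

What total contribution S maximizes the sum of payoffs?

37.2

Planner FOC: ∂(Σu_j)/∂s_i = (Σα_j) − s_i = 0, so s_i^SO = Σα_j = 9.3 for every i; S^SO = 37.2.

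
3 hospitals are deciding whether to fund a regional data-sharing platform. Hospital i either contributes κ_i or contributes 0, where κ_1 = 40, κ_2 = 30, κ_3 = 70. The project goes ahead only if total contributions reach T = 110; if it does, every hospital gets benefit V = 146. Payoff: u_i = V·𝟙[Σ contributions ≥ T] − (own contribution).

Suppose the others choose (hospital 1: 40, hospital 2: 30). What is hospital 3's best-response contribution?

Others' total = 70. Contributing 70 brings total to 140 ≥ 110: gain V − κ_3 = 76.
Best response: 70.

70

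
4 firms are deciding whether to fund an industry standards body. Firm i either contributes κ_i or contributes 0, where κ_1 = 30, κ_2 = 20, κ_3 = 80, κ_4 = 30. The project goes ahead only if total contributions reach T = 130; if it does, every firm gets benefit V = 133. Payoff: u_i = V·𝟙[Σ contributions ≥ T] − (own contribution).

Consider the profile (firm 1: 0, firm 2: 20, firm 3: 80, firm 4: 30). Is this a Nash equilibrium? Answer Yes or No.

Yes

Total = 130 ≥ 130: provided.
Firm 1 (pledges 0, payoff 133): pledging 30 → total 160, payoff 103. No gain.
Firm 2 (pledges 20, payoff 113): dropping to 0 → total 110, payoff 0. No gain.
Firm 3 (pledges 80, payoff 53): dropping to 0 → total 50, payoff 0. No gain.
Firm 4 (pledges 30, payoff 103): dropping to 0 → total 100, payoff 0. No gain.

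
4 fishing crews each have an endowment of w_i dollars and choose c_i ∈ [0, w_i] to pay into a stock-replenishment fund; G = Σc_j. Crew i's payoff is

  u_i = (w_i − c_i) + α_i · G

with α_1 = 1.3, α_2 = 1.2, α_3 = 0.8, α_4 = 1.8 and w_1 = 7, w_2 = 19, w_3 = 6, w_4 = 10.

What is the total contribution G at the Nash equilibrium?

36

∂u_i/∂c_i = α_i − 1, so crew i contributes w_i if α_i > 1, else 0.
α_i > 1 for i ∈ {1, 2, 4}; NE contributions (7, 19, 0, 10), G = 36.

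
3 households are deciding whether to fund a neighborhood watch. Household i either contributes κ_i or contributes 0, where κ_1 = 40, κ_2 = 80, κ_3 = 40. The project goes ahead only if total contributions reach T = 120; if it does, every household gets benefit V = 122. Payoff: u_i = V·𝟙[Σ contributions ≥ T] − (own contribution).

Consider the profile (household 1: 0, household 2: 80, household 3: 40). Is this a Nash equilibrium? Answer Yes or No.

Total = 120 ≥ 120: provided.
Household 1 (pledges 0, payoff 122): pledging 40 → total 160, payoff 82. No gain.
Household 2 (pledges 80, payoff 42): dropping to 0 → total 40, payoff 0. No gain.
Household 3 (pledges 40, payoff 82): dropping to 0 → total 80, payoff 0. No gain.

Yes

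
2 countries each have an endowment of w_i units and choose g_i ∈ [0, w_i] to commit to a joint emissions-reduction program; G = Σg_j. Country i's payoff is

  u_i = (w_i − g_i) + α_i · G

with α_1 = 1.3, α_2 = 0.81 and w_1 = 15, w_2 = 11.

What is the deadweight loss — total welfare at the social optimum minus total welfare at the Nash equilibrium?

∂u_i/∂g_i = α_i − 1, so country i contributes w_i if α_i > 1, else 0.
α_i > 1 for i ∈ {1}; NE contributions (15, 0), G = 15.
W^NE = Σw_i − G^NE + (Σα_i)·G^NE = 26 + 1.11·15 = 42.65.
Planner: ∂(Σu_j)/∂g_i = Σα_j − 1 = 1.11 > 0, so everyone contributes w_i; G^SO = 26, W^SO = 26 + 1.11·26 = 54.86.
Deadweight loss = 12.21.

12.21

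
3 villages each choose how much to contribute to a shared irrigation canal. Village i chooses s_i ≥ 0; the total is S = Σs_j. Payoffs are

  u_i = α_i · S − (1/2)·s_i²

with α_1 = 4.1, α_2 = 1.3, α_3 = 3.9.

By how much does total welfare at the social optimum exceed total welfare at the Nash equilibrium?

60.1

Village i's FOC: ∂u_i/∂s_i = α_i − s_i = 0, so s_i* = α_i.
NE contributions = (4.1, 1.3, 3.9); S = 9.3.
W^NE = (Σα)·S − ½Σα_i² = 9.3² − ½·33.71 = 69.635.
Planner sets s_i = Σα_j = 9.3 for every i, so S^SO = 3·9.3 = 27.9.
W^SO = (Σα)·S^SO − ½·3·(Σα)² = (3/2)·9.3² = 129.735.
Deadweight loss = W^SO − W^NE = 60.1.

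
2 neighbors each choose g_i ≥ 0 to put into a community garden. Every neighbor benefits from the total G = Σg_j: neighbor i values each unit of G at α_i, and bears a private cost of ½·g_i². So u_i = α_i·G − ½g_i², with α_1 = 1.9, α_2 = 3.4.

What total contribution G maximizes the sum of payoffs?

10.6

Planner FOC: ∂(Σu_j)/∂g_i = (Σα_j) − g_i = 0, so g_i^SO = Σα_j = 5.3 for every i; G^SO = 10.6.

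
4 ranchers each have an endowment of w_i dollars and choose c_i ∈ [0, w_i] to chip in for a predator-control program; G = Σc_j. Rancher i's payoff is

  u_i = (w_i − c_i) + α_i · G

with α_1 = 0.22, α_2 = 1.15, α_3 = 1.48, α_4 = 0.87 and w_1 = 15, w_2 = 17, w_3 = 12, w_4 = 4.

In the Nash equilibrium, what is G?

29

∂u_i/∂c_i = α_i − 1, so rancher i contributes w_i if α_i > 1, else 0.
α_i > 1 for i ∈ {2, 3}; NE contributions (0, 17, 12, 0), G = 29.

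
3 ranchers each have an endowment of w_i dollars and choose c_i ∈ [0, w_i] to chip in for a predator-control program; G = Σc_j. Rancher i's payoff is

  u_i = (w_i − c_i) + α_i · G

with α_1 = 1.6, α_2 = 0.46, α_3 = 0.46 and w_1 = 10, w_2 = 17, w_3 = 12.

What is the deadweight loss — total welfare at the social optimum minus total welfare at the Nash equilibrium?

44.08

∂u_i/∂c_i = α_i − 1, so rancher i contributes w_i if α_i > 1, else 0.
α_i > 1 for i ∈ {1}; NE contributions (10, 0, 0), G = 10.
W^NE = Σw_i − G^NE + (Σα_i)·G^NE = 39 + 1.52·10 = 54.2.
Planner: ∂(Σu_j)/∂c_i = Σα_j − 1 = 1.52 > 0, so everyone contributes w_i; G^SO = 39, W^SO = 39 + 1.52·39 = 98.28.
Deadweight loss = 44.08.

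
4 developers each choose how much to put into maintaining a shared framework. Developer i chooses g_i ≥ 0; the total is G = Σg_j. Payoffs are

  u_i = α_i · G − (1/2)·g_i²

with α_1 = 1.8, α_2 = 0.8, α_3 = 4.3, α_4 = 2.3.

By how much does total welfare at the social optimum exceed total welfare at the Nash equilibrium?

Developer i's FOC: ∂u_i/∂g_i = α_i − g_i = 0, so g_i* = α_i.
NE contributions = (1.8, 0.8, 4.3, 2.3); G = 9.2.
W^NE = (Σα)·G − ½Σα_i² = 9.2² − ½·27.66 = 70.81.
Planner sets g_i = Σα_j = 9.2 for every i, so G^SO = 4·9.2 = 36.8.
W^SO = (Σα)·G^SO − ½·4·(Σα)² = (4/2)·9.2² = 169.28.
Deadweight loss = W^SO − W^NE = 98.47.

98.47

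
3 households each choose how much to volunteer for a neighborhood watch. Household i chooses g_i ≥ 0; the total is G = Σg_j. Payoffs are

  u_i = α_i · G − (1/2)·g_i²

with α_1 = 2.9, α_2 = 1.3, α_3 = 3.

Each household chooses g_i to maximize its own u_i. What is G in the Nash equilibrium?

Household i's FOC: ∂u_i/∂g_i = α_i − g_i = 0, so g_i* = α_i.
NE contributions = (2.9, 1.3, 3); G = 7.2.

7.2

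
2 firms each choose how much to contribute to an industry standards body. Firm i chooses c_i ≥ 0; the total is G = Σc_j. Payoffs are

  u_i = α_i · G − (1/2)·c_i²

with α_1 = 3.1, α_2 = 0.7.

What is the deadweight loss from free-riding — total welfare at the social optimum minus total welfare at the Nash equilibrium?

5.05

Firm i's FOC: ∂u_i/∂c_i = α_i − c_i = 0, so c_i* = α_i.
NE contributions = (3.1, 0.7); G = 3.8.
W^NE = (Σα)·G − ½Σα_i² = 3.8² − ½·10.1 = 9.39.
Planner sets c_i = Σα_j = 3.8 for every i, so G^SO = 2·3.8 = 7.6.
W^SO = (Σα)·G^SO − ½·2·(Σα)² = (2/2)·3.8² = 14.44.
Deadweight loss = W^SO − W^NE = 5.05.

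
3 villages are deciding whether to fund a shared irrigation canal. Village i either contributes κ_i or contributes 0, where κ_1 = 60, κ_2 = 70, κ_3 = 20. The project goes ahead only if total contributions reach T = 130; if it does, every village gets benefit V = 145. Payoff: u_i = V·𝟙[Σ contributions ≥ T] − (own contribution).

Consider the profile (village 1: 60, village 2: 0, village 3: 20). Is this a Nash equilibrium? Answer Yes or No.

No

Total = 80 < 130: not provided.
Village 1 (pledges 60, payoff -60): dropping to 0 → total 20, payoff 0. Profitable deviation.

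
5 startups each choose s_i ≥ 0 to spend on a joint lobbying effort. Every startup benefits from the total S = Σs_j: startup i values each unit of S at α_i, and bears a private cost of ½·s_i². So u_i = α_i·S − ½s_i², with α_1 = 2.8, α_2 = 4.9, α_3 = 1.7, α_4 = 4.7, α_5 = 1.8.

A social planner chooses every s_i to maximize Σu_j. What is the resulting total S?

Planner FOC: ∂(Σu_j)/∂s_i = (Σα_j) − s_i = 0, so s_i^SO = Σα_j = 15.9 for every i; S^SO = 79.5.

79.5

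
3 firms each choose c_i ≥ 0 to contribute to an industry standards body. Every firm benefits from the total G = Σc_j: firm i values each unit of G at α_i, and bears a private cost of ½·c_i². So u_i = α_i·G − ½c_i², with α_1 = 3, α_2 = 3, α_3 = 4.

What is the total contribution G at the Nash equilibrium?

10

Firm i's FOC: ∂u_i/∂c_i = α_i − c_i = 0, so c_i* = α_i.
NE contributions = (3, 3, 4); G = 10.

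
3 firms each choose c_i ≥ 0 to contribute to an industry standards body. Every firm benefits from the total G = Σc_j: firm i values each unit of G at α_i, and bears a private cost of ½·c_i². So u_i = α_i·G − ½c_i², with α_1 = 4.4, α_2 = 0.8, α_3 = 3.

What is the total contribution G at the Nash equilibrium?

Firm i's FOC: ∂u_i/∂c_i = α_i − c_i = 0, so c_i* = α_i.
NE contributions = (4.4, 0.8, 3); G = 8.2.

8.2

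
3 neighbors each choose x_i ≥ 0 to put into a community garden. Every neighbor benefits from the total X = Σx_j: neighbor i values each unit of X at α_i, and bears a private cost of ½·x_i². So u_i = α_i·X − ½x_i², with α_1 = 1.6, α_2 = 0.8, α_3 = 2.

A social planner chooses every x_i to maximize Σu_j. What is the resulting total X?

Planner FOC: ∂(Σu_j)/∂x_i = (Σα_j) − x_i = 0, so x_i^SO = Σα_j = 4.4 for every i; X^SO = 13.2.

13.2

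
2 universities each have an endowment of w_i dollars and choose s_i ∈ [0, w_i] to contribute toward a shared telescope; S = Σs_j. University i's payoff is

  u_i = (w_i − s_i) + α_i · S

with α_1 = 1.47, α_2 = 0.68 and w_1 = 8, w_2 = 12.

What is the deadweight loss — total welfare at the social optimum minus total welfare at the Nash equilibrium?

13.8

∂u_i/∂s_i = α_i − 1, so university i contributes w_i if α_i > 1, else 0.
α_i > 1 for i ∈ {1}; NE contributions (8, 0), S = 8.
W^NE = Σw_i − S^NE + (Σα_i)·S^NE = 20 + 1.15·8 = 29.2.
Planner: ∂(Σu_j)/∂s_i = Σα_j − 1 = 1.15 > 0, so everyone contributes w_i; S^SO = 20, W^SO = 20 + 1.15·20 = 43.
Deadweight loss = 13.8.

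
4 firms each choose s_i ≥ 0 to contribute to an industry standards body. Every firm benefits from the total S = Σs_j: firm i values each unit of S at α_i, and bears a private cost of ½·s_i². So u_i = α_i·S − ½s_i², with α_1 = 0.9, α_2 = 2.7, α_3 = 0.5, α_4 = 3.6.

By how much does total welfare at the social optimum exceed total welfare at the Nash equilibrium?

Firm i's FOC: ∂u_i/∂s_i = α_i − s_i = 0, so s_i* = α_i.
NE contributions = (0.9, 2.7, 0.5, 3.6); S = 7.7.
W^NE = (Σα)·S − ½Σα_i² = 7.7² − ½·21.31 = 48.635.
Planner sets s_i = Σα_j = 7.7 for every i, so S^SO = 4·7.7 = 30.8.
W^SO = (Σα)·S^SO − ½·4·(Σα)² = (4/2)·7.7² = 118.58.
Deadweight loss = W^SO − W^NE = 69.945.

69.945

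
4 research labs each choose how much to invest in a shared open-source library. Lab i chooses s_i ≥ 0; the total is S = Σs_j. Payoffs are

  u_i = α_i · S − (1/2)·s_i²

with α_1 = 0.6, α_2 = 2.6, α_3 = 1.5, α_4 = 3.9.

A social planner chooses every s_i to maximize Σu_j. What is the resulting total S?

34.4

Planner FOC: ∂(Σu_j)/∂s_i = (Σα_j) − s_i = 0, so s_i^SO = Σα_j = 8.6 for every i; S^SO = 34.4.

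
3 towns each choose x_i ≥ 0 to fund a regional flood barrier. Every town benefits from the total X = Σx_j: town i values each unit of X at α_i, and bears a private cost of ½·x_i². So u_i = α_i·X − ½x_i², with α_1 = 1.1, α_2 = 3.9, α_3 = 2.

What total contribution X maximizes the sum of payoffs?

21

Planner FOC: ∂(Σu_j)/∂x_i = (Σα_j) − x_i = 0, so x_i^SO = Σα_j = 7 for every i; X^SO = 21.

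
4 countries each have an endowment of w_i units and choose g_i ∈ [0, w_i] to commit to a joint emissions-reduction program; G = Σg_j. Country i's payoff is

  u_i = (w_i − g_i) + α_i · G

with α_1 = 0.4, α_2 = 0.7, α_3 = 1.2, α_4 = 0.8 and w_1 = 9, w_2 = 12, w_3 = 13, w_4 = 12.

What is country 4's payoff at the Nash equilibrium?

∂u_i/∂g_i = α_i − 1, so country i contributes w_i if α_i > 1, else 0.
α_i > 1 for i ∈ {3}; NE contributions (0, 0, 13, 0), G = 13.
u_4 = (12 − 0) + 0.8·13 = 22.4.

22.4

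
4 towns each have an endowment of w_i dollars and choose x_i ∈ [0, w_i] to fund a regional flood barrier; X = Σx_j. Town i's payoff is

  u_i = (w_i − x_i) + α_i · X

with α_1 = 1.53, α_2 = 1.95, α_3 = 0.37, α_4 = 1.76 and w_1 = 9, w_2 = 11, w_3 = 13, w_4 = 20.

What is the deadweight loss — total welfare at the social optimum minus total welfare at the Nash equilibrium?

59.93

∂u_i/∂x_i = α_i − 1, so town i contributes w_i if α_i > 1, else 0.
α_i > 1 for i ∈ {1, 2, 4}; NE contributions (9, 11, 0, 20), X = 40.
W^NE = Σw_i − X^NE + (Σα_i)·X^NE = 53 + 4.61·40 = 237.4.
Planner: ∂(Σu_j)/∂x_i = Σα_j − 1 = 4.61 > 0, so everyone contributes w_i; X^SO = 53, W^SO = 53 + 4.61·53 = 297.33.
Deadweight loss = 59.93.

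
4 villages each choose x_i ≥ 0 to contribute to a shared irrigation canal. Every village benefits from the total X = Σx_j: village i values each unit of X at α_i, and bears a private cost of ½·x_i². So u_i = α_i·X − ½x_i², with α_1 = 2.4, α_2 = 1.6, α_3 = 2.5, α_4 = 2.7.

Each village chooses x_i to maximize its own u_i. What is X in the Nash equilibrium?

9.2

Village i's FOC: ∂u_i/∂x_i = α_i − x_i = 0, so x_i* = α_i.
NE contributions = (2.4, 1.6, 2.5, 2.7); X = 9.2.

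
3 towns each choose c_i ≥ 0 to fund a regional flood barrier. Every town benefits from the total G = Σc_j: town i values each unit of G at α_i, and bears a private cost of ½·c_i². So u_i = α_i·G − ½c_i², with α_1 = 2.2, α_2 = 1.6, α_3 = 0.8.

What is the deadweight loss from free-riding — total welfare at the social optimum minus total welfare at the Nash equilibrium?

Town i's FOC: ∂u_i/∂c_i = α_i − c_i = 0, so c_i* = α_i.
NE contributions = (2.2, 1.6, 0.8); G = 4.6.
W^NE = (Σα)·G − ½Σα_i² = 4.6² − ½·8.04 = 17.14.
Planner sets c_i = Σα_j = 4.6 for every i, so G^SO = 3·4.6 = 13.8.
W^SO = (Σα)·G^SO − ½·3·(Σα)² = (3/2)·4.6² = 31.74.
Deadweight loss = W^SO − W^NE = 14.6.

14.6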